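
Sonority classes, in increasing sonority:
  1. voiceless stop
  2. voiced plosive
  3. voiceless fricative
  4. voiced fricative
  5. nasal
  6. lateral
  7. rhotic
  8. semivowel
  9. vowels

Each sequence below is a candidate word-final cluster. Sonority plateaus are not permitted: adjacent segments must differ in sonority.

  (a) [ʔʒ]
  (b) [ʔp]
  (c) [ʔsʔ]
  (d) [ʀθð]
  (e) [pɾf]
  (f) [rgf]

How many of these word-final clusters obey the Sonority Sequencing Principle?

0

(a) 1-4 → violates
(b) 1-1 → violates
(c) 1-3-1 → violates
(d) 7-3-4 → violates
(e) 1-7-3 → violates
(f) 7-2-3 → violates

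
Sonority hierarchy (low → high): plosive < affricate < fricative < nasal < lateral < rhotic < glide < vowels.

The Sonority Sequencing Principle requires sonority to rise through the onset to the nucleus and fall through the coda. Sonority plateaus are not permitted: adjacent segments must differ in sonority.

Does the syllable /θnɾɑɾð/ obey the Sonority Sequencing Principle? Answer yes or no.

Onset: /θ/ is a fricative (sonority 3), /n/ is a nasal (sonority 4), /ɾ/ is a rhotic (sonority 6); then the nucleus /ɑ/ (sonority 8).
Onset profile 3-4-6-8 — rises to the nucleus.
Coda: /ɾ/ is a rhotic (sonority 6), /ð/ is a fricative (sonority 3).
Coda profile 8-6-3 — falls from the nucleus.

yes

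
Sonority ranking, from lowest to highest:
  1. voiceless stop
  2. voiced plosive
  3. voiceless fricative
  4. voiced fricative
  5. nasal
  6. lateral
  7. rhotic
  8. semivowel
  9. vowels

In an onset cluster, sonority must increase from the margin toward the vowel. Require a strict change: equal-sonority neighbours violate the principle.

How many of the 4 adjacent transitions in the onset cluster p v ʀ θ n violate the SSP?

1

/p/ — voiceless stop, sonority 1.
/v/ — voiced fricative, sonority 4.
/ʀ/ — rhotic, sonority 7.
/θ/ — voiceless fricative, sonority 3.
/n/ — nasal, sonority 5.
/p/→/v/: 1→4 (rises) — ok.
/v/→/ʀ/: 4→7 (rises) — ok.
/ʀ/→/θ/: 7→3 (does not rise) — violation.
/θ/→/n/: 3→5 (rises) — ok.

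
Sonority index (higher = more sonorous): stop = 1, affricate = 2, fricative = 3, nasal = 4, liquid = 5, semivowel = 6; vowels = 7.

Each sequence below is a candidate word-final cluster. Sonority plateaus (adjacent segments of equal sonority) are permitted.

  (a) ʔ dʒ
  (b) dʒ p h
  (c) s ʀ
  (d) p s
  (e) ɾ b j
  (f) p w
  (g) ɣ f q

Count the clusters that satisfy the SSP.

(a) 1-2 → violates
(b) 2-1-3 → violates
(c) 3-5 → violates
(d) 1-3 → violates
(e) 5-1-6 → violates
(f) 1-6 → violates
(g) 3-3-1 → obeys

1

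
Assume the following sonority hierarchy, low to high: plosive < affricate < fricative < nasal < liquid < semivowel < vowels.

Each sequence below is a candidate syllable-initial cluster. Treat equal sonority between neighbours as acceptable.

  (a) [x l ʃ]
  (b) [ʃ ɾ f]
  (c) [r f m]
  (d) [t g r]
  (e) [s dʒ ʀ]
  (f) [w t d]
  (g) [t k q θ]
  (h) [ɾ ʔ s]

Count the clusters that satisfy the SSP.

(a) sonority 3-5-3: ill-formed.
(b) sonority 3-5-3: ill-formed.
(c) sonority 5-3-4: ill-formed.
(d) sonority 1-1-5: well-formed.
(e) sonority 3-2-5: ill-formed.
(f) sonority 6-1-1: ill-formed.
(g) sonority 1-1-1-3: well-formed.
(h) sonority 5-1-3: ill-formed.

2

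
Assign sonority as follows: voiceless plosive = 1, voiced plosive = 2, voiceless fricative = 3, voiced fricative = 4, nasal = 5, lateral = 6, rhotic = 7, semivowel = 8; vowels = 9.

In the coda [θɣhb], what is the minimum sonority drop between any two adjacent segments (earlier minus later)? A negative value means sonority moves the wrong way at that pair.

/θ/ is a voiceless fricative (sonority 3).
/ɣ/ is a voiced fricative (sonority 4).
/h/ is a voiceless fricative (sonority 3).
/b/ is a voiced plosive (sonority 2).
/θ/→/ɣ/: change -1.
/ɣ/→/h/: change +1.
/h/→/b/: change +1.
Minimum = -1.

-1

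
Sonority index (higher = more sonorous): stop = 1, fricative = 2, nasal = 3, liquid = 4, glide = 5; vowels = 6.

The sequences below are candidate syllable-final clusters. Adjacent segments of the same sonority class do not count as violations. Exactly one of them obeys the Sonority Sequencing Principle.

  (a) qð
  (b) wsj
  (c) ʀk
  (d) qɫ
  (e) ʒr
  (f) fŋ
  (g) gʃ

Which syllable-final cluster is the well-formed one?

c

(a) sonority 1-2: ill-formed.
(b) sonority 5-2-5: ill-formed.
(c) sonority 4-1: well-formed.
(d) sonority 1-4: ill-formed.
(e) sonority 2-4: ill-formed.
(f) sonority 2-3: ill-formed.
(g) sonority 1-2: ill-formed.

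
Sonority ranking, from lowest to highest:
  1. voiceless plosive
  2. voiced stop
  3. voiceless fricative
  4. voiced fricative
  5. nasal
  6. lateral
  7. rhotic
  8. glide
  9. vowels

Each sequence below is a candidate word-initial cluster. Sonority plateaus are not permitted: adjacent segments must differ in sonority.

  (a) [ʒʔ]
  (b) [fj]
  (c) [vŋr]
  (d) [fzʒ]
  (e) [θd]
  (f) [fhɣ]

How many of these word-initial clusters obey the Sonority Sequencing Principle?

2

(a) [ʒʔ]: profile 4-1 — violates.
(b) [fj]: profile 3-8 — obeys.
(c) [vŋr]: profile 4-5-7 — obeys.
(d) [fzʒ]: profile 3-4-4 — violates.
(e) [θd]: profile 3-2 — violates.
(f) [fhɣ]: profile 3-3-4 — violates.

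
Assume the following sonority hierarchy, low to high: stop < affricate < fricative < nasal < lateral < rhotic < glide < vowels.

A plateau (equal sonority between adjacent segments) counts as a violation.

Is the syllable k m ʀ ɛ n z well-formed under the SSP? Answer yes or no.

Onset: /k/ is a stop (sonority 1), /m/ is a nasal (sonority 4), /ʀ/ is a rhotic (sonority 6); then the nucleus /ɛ/ (sonority 8).
Onset profile 1-4-6-8 — rises to the nucleus.
Coda: /n/ is a nasal (sonority 4), /z/ is a fricative (sonority 3).
Coda profile 8-4-3 — falls from the nucleus.

yes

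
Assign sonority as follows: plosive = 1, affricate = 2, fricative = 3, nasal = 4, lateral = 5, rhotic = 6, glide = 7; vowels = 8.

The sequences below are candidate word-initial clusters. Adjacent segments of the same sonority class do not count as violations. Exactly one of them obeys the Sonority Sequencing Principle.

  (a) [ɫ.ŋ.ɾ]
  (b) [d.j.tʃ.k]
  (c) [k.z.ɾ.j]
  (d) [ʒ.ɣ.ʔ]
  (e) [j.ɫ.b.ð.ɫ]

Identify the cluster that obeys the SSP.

(a) [ɫ.ŋ.ɾ]: profile 5-4-6 — violates.
(b) [d.j.tʃ.k]: profile 1-7-2-1 — violates.
(c) [k.z.ɾ.j]: profile 1-3-6-7 — obeys.
(d) [ʒ.ɣ.ʔ]: profile 3-3-1 — violates.
(e) [j.ɫ.b.ð.ɫ]: profile 7-5-1-3-5 — violates.

c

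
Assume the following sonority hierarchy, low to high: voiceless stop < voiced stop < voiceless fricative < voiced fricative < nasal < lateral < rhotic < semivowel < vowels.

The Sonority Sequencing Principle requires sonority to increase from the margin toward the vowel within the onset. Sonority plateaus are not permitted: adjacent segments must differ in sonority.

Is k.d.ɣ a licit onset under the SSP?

/k/: voiceless stop = 1.
/d/: voiced stop = 2.
/ɣ/: voiced fricative = 4.
The profile 1-2-4 strictly rises, so the onset satisfies the SSP.

yes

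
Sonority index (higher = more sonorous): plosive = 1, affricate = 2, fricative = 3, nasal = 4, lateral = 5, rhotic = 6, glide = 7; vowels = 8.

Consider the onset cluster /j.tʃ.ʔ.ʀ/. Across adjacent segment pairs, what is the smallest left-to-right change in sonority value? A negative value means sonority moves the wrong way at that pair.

/j/: glide = 7.
/tʃ/: affricate = 2.
/ʔ/: plosive = 1.
/ʀ/: rhotic = 6.
/j/→/tʃ/: change -5.
/tʃ/→/ʔ/: change -1.
/ʔ/→/ʀ/: change +5.
Minimum = -5.

-5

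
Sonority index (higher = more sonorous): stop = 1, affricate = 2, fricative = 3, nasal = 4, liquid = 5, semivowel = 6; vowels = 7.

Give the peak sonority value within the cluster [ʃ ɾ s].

5

/ʃ/ — fricative, sonority 3.
/ɾ/ — liquid, sonority 5.
/s/ — fricative, sonority 3.
The maximum is 5.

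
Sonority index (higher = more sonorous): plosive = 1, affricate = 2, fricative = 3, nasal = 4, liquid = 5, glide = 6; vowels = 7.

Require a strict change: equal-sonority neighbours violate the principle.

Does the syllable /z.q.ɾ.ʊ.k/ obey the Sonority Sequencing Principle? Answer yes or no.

no

Onset: /z/ is a fricative (sonority 3), /q/ is a plosive (sonority 1), /ɾ/ is a liquid (sonority 5); then the nucleus /ʊ/ (sonority 7).
Onset profile 3-1-5-7 — does not strictly rise throughout.
Coda: /k/ is a plosive (sonority 1).
Coda profile 7-1 — falls from the nucleus.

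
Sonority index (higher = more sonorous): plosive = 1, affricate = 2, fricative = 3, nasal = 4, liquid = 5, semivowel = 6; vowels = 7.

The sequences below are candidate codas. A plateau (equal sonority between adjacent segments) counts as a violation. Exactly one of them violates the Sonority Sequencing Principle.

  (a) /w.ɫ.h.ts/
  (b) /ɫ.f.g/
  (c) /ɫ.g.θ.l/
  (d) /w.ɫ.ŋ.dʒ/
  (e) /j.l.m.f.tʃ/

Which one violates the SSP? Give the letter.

(a) sonority 6-5-3-2: well-formed.
(b) sonority 5-3-1: well-formed.
(c) sonority 5-1-3-5: ill-formed.
(d) sonority 6-5-4-2: well-formed.
(e) sonority 6-5-4-3-2: well-formed.

c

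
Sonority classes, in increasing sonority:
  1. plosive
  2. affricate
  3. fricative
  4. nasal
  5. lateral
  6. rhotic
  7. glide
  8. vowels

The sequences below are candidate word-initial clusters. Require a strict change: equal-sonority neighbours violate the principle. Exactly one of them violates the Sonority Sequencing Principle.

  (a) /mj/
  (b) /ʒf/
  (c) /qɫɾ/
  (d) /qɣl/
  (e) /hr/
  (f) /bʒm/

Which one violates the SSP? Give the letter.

b

(a) /mj/: profile 4-7 — obeys.
(b) /ʒf/: profile 3-3 — violates.
(c) /qɫɾ/: profile 1-5-6 — obeys.
(d) /qɣl/: profile 1-3-5 — obeys.
(e) /hr/: profile 3-6 — obeys.
(f) /bʒm/: profile 1-3-4 — obeys.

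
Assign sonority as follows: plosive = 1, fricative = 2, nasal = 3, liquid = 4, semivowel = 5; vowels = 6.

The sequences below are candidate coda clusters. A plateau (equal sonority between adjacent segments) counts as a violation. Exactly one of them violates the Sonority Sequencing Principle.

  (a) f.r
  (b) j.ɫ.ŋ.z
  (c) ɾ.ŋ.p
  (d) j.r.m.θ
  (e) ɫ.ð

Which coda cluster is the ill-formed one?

(a) sonority 2-4: ill-formed.
(b) sonority 5-4-3-2: well-formed.
(c) sonority 4-3-1: well-formed.
(d) sonority 5-4-3-2: well-formed.
(e) sonority 4-2: well-formed.

a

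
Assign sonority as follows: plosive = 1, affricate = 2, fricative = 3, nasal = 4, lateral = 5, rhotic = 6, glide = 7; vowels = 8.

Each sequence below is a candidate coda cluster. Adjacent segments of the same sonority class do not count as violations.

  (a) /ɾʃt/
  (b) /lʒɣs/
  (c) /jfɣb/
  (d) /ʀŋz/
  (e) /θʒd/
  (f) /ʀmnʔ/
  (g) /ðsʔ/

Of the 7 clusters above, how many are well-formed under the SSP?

7

(a) /ɾʃt/: profile 6-3-1 — obeys.
(b) /lʒɣs/: profile 5-3-3-3 — obeys.
(c) /jfɣb/: profile 7-3-3-1 — obeys.
(d) /ʀŋz/: profile 6-4-3 — obeys.
(e) /θʒd/: profile 3-3-1 — obeys.
(f) /ʀmnʔ/: profile 6-4-4-1 — obeys.
(g) /ðsʔ/: profile 3-3-1 — obeys.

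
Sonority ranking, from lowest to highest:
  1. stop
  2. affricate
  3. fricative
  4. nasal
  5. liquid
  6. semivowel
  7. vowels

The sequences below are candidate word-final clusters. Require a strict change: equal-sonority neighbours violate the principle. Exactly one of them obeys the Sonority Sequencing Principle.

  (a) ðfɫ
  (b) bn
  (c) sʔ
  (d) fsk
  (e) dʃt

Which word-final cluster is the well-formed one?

(a) 3-3-5 → violates
(b) 1-4 → violates
(c) 3-1 → obeys
(d) 3-3-1 → violates
(e) 1-3-1 → violates

c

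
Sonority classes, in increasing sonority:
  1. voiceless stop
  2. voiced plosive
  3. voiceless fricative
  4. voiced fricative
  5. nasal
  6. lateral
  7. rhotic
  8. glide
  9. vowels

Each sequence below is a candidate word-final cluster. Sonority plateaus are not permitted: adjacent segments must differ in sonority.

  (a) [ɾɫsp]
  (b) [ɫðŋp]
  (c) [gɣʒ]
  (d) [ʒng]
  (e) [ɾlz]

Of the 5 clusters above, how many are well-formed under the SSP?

2

(a) sonority 7-6-3-1: well-formed.
(b) sonority 6-4-5-1: ill-formed.
(c) sonority 2-4-4: ill-formed.
(d) sonority 4-5-2: ill-formed.
(e) sonority 7-6-4: well-formed.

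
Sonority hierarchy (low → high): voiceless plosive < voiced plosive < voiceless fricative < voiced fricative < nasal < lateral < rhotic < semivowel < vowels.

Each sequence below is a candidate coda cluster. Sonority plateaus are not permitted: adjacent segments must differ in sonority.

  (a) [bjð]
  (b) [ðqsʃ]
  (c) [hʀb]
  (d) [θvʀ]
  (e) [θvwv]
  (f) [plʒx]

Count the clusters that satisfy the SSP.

0

(a) [bjð]: profile 2-8-4 — violates.
(b) [ðqsʃ]: profile 4-1-3-3 — violates.
(c) [hʀb]: profile 3-7-2 — violates.
(d) [θvʀ]: profile 3-4-7 — violates.
(e) [θvwv]: profile 3-4-8-4 — violates.
(f) [plʒx]: profile 1-6-4-3 — violates.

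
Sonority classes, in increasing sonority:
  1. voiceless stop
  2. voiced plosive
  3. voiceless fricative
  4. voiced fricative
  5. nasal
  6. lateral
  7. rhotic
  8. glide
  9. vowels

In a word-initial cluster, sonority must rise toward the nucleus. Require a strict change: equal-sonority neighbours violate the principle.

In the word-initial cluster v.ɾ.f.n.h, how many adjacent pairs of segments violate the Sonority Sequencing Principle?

2

/v/ — voiced fricative, sonority 4.
/ɾ/ — rhotic, sonority 7.
/f/ — voiceless fricative, sonority 3.
/n/ — nasal, sonority 5.
/h/ — voiceless fricative, sonority 3.
/v/→/ɾ/: 4→7 (rises) — ok.
/ɾ/→/f/: 7→3 (does not rise) — violation.
/f/→/n/: 3→5 (rises) — ok.
/n/→/h/: 5→3 (does not rise) — violation.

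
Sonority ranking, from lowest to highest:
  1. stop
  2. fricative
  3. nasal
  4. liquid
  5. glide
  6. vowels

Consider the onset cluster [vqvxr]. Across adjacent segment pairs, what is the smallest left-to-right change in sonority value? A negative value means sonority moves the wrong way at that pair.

-1

/v/ is a fricative (sonority 2).
/q/ is a stop (sonority 1).
/v/ is a fricative (sonority 2).
/x/ is a fricative (sonority 2).
/r/ is a liquid (sonority 4).
/v/→/q/: change -1.
/q/→/v/: change +1.
/v/→/x/: change +0.
/x/→/r/: change +2.
Minimum = -1.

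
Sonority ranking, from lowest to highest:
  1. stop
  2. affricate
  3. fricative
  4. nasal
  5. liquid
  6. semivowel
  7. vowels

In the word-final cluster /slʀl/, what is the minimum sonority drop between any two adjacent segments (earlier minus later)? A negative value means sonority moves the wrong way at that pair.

-2

/s/: fricative = 3.
/l/: liquid = 5.
/ʀ/: liquid = 5.
/l/: liquid = 5.
/s/→/l/: change -2.
/l/→/ʀ/: change +0.
/ʀ/→/l/: change +0.
Minimum = -2.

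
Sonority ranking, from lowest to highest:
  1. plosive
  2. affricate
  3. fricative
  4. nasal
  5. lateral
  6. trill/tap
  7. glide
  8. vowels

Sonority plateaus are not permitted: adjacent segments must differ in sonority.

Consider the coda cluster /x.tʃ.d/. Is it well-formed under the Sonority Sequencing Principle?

/x/ — fricative, sonority 3.
/tʃ/ — affricate, sonority 2.
/d/ — plosive, sonority 1.
The profile 3-2-1 strictly falls, so the coda cluster satisfies the SSP.

yes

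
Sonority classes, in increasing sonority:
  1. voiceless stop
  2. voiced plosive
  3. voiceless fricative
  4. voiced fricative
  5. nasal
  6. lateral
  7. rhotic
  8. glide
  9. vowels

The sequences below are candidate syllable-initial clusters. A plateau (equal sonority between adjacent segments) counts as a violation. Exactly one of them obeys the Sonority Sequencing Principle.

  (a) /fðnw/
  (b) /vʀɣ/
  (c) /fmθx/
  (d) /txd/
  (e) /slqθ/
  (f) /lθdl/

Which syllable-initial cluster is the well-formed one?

a

(a) 3-4-5-8 → obeys
(b) 4-7-4 → violates
(c) 3-5-3-3 → violates
(d) 1-3-2 → violates
(e) 3-6-1-3 → violates
(f) 6-3-2-6 → violates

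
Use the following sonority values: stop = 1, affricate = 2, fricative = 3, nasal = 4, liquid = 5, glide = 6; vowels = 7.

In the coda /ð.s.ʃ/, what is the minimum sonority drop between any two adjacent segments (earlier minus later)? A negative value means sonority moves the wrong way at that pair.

0

/ð/ is a fricative (sonority 3).
/s/ is a fricative (sonority 3).
/ʃ/ is a fricative (sonority 3).
/ð/→/s/: change +0.
/s/→/ʃ/: change +0.
Minimum = 0.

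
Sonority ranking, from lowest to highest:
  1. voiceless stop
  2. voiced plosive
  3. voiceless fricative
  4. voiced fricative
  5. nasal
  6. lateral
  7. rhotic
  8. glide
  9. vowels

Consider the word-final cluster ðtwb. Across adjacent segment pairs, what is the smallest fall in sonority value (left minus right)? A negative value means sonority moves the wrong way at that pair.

-7

/ð/ is a voiced fricative (sonority 4).
/t/ is a voiceless stop (sonority 1).
/w/ is a glide (sonority 8).
/b/ is a voiced plosive (sonority 2).
/ð/→/t/: change +3.
/t/→/w/: change -7.
/w/→/b/: change +6.
Minimum = -7.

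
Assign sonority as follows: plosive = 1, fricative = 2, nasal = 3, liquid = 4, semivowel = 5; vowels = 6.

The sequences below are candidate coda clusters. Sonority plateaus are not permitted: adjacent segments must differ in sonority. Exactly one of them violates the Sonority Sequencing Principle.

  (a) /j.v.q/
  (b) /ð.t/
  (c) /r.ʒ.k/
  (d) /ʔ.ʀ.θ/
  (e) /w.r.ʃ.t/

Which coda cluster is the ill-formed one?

d

(a) sonority 5-2-1: well-formed.
(b) sonority 2-1: well-formed.
(c) sonority 4-2-1: well-formed.
(d) sonority 1-4-2: ill-formed.
(e) sonority 5-4-2-1: well-formed.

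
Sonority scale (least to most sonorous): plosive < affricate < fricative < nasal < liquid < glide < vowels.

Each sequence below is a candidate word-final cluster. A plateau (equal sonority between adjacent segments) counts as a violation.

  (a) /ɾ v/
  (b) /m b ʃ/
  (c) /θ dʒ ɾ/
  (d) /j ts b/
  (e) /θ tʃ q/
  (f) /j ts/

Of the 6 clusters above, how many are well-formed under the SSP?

4

(a) sonority 5-3: well-formed.
(b) sonority 4-1-3: ill-formed.
(c) sonority 3-2-5: ill-formed.
(d) sonority 6-2-1: well-formed.
(e) sonority 3-2-1: well-formed.
(f) sonority 6-2: well-formed.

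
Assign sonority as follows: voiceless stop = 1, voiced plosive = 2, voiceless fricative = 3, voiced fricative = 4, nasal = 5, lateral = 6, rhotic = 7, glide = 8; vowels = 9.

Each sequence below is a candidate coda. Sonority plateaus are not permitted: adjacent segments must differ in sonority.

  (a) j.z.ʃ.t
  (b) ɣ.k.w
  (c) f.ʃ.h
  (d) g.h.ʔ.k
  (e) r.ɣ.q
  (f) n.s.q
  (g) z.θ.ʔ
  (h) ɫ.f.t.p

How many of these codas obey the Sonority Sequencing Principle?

4

(a) j.z.ʃ.t: profile 8-4-3-1 — obeys.
(b) ɣ.k.w: profile 4-1-8 — violates.
(c) f.ʃ.h: profile 3-3-3 — violates.
(d) g.h.ʔ.k: profile 2-3-1-1 — violates.
(e) r.ɣ.q: profile 7-4-1 — obeys.
(f) n.s.q: profile 5-3-1 — obeys.
(g) z.θ.ʔ: profile 4-3-1 — obeys.
(h) ɫ.f.t.p: profile 6-3-1-1 — violates.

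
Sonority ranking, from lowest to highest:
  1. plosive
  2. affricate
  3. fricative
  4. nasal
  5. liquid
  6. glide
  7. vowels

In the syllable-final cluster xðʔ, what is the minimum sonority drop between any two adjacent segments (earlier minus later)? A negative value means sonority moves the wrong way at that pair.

0

/x/ is a fricative (sonority 3).
/ð/ is a fricative (sonority 3).
/ʔ/ is a plosive (sonority 1).
/x/→/ð/: change +0.
/ð/→/ʔ/: change +2.
Minimum = 0.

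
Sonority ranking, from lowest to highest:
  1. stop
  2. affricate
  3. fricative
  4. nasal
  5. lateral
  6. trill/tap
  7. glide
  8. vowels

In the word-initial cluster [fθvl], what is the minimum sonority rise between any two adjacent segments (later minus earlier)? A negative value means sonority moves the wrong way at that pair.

/f/ is a fricative (sonority 3).
/θ/ is a fricative (sonority 3).
/v/ is a fricative (sonority 3).
/l/ is a lateral (sonority 5).
/f/→/θ/: change +0.
/θ/→/v/: change +0.
/v/→/l/: change +2.
Minimum = 0.

0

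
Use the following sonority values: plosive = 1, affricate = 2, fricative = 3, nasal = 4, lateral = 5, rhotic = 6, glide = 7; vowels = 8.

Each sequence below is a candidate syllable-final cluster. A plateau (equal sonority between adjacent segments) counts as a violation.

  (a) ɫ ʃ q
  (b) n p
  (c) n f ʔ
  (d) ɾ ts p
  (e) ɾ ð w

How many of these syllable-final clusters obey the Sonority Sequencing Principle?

4

(a) sonority 5-3-1: well-formed.
(b) sonority 4-1: well-formed.
(c) sonority 4-3-1: well-formed.
(d) sonority 6-2-1: well-formed.
(e) sonority 6-3-7: ill-formed.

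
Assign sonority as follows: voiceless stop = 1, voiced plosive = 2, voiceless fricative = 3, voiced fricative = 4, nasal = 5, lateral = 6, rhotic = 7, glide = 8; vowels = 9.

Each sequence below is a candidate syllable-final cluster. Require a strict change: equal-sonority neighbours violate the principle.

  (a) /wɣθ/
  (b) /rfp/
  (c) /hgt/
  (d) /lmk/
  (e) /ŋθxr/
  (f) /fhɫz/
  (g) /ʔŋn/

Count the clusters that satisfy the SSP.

(a) 8-4-3 → obeys
(b) 7-3-1 → obeys
(c) 3-2-1 → obeys
(d) 6-5-1 → obeys
(e) 5-3-3-7 → violates
(f) 3-3-6-4 → violates
(g) 1-5-5 → violates

4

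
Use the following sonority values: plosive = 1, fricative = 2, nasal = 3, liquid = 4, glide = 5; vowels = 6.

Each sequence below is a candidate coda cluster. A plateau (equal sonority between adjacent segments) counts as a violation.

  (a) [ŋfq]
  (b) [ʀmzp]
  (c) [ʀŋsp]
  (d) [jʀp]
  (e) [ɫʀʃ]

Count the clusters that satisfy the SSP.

(a) sonority 3-2-1: well-formed.
(b) sonority 4-3-2-1: well-formed.
(c) sonority 4-3-2-1: well-formed.
(d) sonority 5-4-1: well-formed.
(e) sonority 4-4-2: ill-formed.

4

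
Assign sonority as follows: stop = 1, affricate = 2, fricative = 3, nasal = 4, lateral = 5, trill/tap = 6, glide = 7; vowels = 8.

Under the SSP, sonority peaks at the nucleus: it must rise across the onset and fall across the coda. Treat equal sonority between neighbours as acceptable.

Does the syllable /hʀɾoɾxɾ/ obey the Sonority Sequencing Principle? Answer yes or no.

Onset: /h/ is a fricative (sonority 3), /ʀ/ is a trill/tap (sonority 6), /ɾ/ is a trill/tap (sonority 6); then the nucleus /o/ (sonority 8).
Onset profile 3-6-6-8 — rises to the nucleus.
Coda: /ɾ/ is a trill/tap (sonority 6), /x/ is a fricative (sonority 3), /ɾ/ is a trill/tap (sonority 6).
Coda profile 8-6-3-6 — does not fall throughout.

no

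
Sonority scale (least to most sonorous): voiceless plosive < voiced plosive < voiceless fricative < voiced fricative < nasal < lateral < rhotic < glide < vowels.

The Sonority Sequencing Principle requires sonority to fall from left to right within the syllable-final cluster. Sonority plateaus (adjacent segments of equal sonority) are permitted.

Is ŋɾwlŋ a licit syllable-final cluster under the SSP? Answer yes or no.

/ŋ/ is a nasal (sonority 5).
/ɾ/ is a rhotic (sonority 7).
/w/ is a glide (sonority 8).
/l/ is a lateral (sonority 6).
/ŋ/ is a nasal (sonority 5).
The profile is 5-7-8-6-5. Between /ŋ/ (5) and /ɾ/ (7) sonority does not fall, so the cluster violates the SSP.

no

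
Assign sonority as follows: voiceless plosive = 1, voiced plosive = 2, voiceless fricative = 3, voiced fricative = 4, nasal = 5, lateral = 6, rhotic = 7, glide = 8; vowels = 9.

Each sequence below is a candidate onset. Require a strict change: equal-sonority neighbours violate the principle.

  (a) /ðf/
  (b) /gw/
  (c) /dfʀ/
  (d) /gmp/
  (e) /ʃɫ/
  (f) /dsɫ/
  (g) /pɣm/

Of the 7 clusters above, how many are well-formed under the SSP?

5

(a) 4-3 → violates
(b) 2-8 → obeys
(c) 2-3-7 → obeys
(d) 2-5-1 → violates
(e) 3-6 → obeys
(f) 2-3-6 → obeys
(g) 1-4-5 → obeys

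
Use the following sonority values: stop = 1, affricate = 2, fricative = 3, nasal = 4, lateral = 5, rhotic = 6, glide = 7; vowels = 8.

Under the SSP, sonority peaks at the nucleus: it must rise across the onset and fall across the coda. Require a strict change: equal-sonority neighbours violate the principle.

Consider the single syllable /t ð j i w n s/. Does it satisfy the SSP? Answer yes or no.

Onset: /t/ is a stop (sonority 1), /ð/ is a fricative (sonority 3), /j/ is a glide (sonority 7); then the nucleus /i/ (sonority 8).
Onset profile 1-3-7-8 — rises to the nucleus.
Coda: /w/ is a glide (sonority 7), /n/ is a nasal (sonority 4), /s/ is a fricative (sonority 3).
Coda profile 8-7-4-3 — falls from the nucleus.

yes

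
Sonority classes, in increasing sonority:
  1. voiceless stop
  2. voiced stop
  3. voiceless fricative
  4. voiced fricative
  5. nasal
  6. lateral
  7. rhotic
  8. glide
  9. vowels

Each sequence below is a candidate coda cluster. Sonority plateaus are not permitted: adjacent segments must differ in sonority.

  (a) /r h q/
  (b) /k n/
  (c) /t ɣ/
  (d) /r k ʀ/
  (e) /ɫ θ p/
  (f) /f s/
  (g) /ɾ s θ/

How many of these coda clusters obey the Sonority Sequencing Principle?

(a) sonority 7-3-1: well-formed.
(b) sonority 1-5: ill-formed.
(c) sonority 1-4: ill-formed.
(d) sonority 7-1-7: ill-formed.
(e) sonority 6-3-1: well-formed.
(f) sonority 3-3: ill-formed.
(g) sonority 7-3-3: ill-formed.

2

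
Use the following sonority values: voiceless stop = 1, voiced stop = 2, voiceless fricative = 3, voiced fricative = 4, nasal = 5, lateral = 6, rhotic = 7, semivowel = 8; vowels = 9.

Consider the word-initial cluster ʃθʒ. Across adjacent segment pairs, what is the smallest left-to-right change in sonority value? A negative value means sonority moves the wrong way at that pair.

0

/ʃ/ is a voiceless fricative (sonority 3).
/θ/ is a voiceless fricative (sonority 3).
/ʒ/ is a voiced fricative (sonority 4).
/ʃ/→/θ/: change +0.
/θ/→/ʒ/: change +1.
Minimum = 0.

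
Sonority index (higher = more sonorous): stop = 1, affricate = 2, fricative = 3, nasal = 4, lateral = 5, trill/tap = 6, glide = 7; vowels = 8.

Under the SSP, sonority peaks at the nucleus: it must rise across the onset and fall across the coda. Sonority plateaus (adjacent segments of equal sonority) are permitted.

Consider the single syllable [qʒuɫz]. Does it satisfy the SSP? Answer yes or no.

yes

Onset: /q/ is a stop (sonority 1), /ʒ/ is a fricative (sonority 3); then the nucleus /u/ (sonority 8).
Onset profile 1-3-8 — rises to the nucleus.
Coda: /ɫ/ is a lateral (sonority 5), /z/ is a fricative (sonority 3).
Coda profile 8-5-3 — falls from the nucleus.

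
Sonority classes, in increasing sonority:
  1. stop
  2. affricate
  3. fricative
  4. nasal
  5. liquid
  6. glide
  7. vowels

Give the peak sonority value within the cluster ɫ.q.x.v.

/ɫ/ is a liquid (sonority 5).
/q/ is a stop (sonority 1).
/x/ is a fricative (sonority 3).
/v/ is a fricative (sonority 3).
The maximum is 5.

5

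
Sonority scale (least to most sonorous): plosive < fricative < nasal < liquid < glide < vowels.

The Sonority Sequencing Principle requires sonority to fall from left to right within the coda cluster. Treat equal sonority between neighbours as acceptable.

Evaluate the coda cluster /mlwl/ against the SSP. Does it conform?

no

/m/ is a nasal (sonority 3).
/l/ is a liquid (sonority 4).
/w/ is a glide (sonority 5).
/l/ is a liquid (sonority 4).
The profile is 3-4-5-4. Between /m/ (3) and /l/ (4) sonority does not fall, so the cluster violates the SSP.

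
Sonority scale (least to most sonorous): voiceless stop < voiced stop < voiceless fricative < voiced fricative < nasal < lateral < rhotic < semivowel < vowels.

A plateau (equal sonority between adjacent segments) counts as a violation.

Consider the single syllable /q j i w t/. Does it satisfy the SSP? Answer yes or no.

Onset: /q/ is a voiceless stop (sonority 1), /j/ is a semivowel (sonority 8); then the nucleus /i/ (sonority 9).
Onset profile 1-8-9 — rises to the nucleus.
Coda: /w/ is a semivowel (sonority 8), /t/ is a voiceless stop (sonority 1).
Coda profile 9-8-1 — falls from the nucleus.

yes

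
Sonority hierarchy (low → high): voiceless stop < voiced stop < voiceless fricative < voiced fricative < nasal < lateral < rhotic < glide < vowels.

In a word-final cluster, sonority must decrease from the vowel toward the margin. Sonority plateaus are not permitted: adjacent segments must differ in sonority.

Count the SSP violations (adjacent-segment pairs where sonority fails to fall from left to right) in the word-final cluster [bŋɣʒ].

/b/ is a voiced stop (sonority 2).
/ŋ/ is a nasal (sonority 5).
/ɣ/ is a voiced fricative (sonority 4).
/ʒ/ is a voiced fricative (sonority 4).
/b/→/ŋ/: 2→5 (does not fall) — violation.
/ŋ/→/ɣ/: 5→4 (falls) — ok.
/ɣ/→/ʒ/: 4→4 (plateau) — violation.

2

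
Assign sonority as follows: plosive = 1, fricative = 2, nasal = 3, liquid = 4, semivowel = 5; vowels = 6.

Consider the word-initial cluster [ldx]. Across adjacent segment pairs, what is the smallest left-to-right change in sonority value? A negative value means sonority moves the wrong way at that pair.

-3

/l/ — liquid, sonority 4.
/d/ — plosive, sonority 1.
/x/ — fricative, sonority 2.
/l/→/d/: change -3.
/d/→/x/: change +1.
Minimum = -3.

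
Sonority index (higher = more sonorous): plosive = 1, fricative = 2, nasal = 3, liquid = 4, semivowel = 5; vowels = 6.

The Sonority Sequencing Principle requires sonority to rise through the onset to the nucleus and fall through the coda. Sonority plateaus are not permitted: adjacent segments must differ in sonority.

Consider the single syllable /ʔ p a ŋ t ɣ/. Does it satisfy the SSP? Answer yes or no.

Onset: /ʔ/ is a plosive (sonority 1), /p/ is a plosive (sonority 1); then the nucleus /a/ (sonority 6).
Onset profile 1-1-6 — does not strictly rise throughout.
Coda: /ŋ/ is a nasal (sonority 3), /t/ is a plosive (sonority 1), /ɣ/ is a fricative (sonority 2).
Coda profile 6-3-1-2 — does not strictly fall throughout.

no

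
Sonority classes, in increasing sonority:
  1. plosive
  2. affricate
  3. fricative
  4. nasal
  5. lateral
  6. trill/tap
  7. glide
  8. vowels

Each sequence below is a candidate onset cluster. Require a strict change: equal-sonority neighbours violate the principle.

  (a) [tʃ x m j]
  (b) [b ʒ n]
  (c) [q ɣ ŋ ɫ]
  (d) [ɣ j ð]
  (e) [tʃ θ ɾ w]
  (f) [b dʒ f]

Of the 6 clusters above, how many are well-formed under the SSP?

5

(a) 2-3-4-7 → obeys
(b) 1-3-4 → obeys
(c) 1-3-4-5 → obeys
(d) 3-7-3 → violates
(e) 2-3-6-7 → obeys
(f) 1-2-3 → obeys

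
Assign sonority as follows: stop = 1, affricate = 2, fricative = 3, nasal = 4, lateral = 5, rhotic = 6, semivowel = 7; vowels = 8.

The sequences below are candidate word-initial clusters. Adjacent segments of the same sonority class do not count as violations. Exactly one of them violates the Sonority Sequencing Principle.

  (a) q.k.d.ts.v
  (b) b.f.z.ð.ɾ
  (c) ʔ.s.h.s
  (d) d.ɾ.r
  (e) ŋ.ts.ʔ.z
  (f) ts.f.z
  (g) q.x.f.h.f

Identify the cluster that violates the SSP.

(a) q.k.d.ts.v: profile 1-1-1-2-3 — obeys.
(b) b.f.z.ð.ɾ: profile 1-3-3-3-6 — obeys.
(c) ʔ.s.h.s: profile 1-3-3-3 — obeys.
(d) d.ɾ.r: profile 1-6-6 — obeys.
(e) ŋ.ts.ʔ.z: profile 4-2-1-3 — violates.
(f) ts.f.z: profile 2-3-3 — obeys.
(g) q.x.f.h.f: profile 1-3-3-3-3 — obeys.

e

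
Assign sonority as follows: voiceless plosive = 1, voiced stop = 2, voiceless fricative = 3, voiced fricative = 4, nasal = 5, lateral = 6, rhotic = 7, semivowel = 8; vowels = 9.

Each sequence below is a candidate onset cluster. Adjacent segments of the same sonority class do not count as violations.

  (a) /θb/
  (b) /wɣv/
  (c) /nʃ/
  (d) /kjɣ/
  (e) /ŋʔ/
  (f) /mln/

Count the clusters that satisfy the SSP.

(a) 3-2 → violates
(b) 8-4-4 → violates
(c) 5-3 → violates
(d) 1-8-4 → violates
(e) 5-1 → violates
(f) 5-6-5 → violates

0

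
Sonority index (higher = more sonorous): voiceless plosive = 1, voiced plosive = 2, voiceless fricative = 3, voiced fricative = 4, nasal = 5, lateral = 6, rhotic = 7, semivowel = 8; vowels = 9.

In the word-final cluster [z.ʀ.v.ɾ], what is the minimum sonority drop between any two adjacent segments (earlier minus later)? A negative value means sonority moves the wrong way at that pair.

/z/ is a voiced fricative (sonority 4).
/ʀ/ is a rhotic (sonority 7).
/v/ is a voiced fricative (sonority 4).
/ɾ/ is a rhotic (sonority 7).
/z/→/ʀ/: change -3.
/ʀ/→/v/: change +3.
/v/→/ɾ/: change -3.
Minimum = -3.

-3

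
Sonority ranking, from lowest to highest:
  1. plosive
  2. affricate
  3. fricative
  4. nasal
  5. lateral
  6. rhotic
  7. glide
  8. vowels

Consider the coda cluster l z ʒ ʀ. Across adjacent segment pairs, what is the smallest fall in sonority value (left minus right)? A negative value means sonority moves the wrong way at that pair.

/l/: lateral = 5.
/z/: fricative = 3.
/ʒ/: fricative = 3.
/ʀ/: rhotic = 6.
/l/→/z/: change +2.
/z/→/ʒ/: change +0.
/ʒ/→/ʀ/: change -3.
Minimum = -3.

-3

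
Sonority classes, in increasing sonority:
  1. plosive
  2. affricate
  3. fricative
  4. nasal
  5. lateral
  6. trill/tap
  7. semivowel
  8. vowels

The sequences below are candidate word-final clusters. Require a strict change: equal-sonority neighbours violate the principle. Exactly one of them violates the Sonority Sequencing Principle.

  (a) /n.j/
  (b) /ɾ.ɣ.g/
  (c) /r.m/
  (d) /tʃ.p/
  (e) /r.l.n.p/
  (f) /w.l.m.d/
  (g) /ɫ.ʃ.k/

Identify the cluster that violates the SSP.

(a) 4-7 → violates
(b) 6-3-1 → obeys
(c) 6-4 → obeys
(d) 2-1 → obeys
(e) 6-5-4-1 → obeys
(f) 7-5-4-1 → obeys
(g) 5-3-1 → obeys

a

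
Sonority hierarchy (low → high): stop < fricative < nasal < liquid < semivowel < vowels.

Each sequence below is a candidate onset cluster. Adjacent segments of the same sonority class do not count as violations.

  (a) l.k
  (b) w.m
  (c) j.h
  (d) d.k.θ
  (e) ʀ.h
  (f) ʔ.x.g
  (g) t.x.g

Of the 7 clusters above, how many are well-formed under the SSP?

1

(a) sonority 4-1: ill-formed.
(b) sonority 5-3: ill-formed.
(c) sonority 5-2: ill-formed.
(d) sonority 1-1-2: well-formed.
(e) sonority 4-2: ill-formed.
(f) sonority 1-2-1: ill-formed.
(g) sonority 1-2-1: ill-formed.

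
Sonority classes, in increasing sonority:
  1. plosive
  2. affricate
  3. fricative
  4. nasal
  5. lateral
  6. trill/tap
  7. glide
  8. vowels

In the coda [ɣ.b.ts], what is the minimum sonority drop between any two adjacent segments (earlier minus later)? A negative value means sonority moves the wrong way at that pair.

/ɣ/ — fricative, sonority 3.
/b/ — plosive, sonority 1.
/ts/ — affricate, sonority 2.
/ɣ/→/b/: change +2.
/b/→/ts/: change -1.
Minimum = -1.

-1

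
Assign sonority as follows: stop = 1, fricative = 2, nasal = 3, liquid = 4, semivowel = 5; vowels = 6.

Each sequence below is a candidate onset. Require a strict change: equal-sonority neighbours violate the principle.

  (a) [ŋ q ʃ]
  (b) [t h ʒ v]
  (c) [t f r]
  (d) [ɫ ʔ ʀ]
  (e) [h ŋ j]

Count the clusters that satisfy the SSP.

(a) 3-1-2 → violates
(b) 1-2-2-2 → violates
(c) 1-2-4 → obeys
(d) 4-1-4 → violates
(e) 2-3-5 → obeys

2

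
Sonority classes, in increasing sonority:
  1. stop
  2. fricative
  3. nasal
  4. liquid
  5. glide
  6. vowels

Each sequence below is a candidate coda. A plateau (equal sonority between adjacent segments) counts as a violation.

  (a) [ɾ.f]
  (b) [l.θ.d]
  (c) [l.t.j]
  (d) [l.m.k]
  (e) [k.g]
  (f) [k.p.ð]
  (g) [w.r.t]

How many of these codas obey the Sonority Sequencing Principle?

(a) sonority 4-2: well-formed.
(b) sonority 4-2-1: well-formed.
(c) sonority 4-1-5: ill-formed.
(d) sonority 4-3-1: well-formed.
(e) sonority 1-1: ill-formed.
(f) sonority 1-1-2: ill-formed.
(g) sonority 5-4-1: well-formed.

4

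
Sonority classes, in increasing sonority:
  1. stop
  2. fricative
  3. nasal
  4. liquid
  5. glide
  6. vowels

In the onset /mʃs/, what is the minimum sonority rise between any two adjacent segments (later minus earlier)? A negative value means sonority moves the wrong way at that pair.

-1

/m/ is a nasal (sonority 3).
/ʃ/ is a fricative (sonority 2).
/s/ is a fricative (sonority 2).
/m/→/ʃ/: change -1.
/ʃ/→/s/: change +0.
Minimum = -1.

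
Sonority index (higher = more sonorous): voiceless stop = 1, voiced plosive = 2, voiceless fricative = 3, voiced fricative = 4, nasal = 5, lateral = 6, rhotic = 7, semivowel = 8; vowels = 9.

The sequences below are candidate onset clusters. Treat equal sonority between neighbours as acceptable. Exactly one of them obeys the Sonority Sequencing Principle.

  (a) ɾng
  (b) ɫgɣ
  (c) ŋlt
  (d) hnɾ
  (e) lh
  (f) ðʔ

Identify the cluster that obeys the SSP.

d

(a) 7-5-2 → violates
(b) 6-2-4 → violates
(c) 5-6-1 → violates
(d) 3-5-7 → obeys
(e) 6-3 → violates
(f) 4-1 → violates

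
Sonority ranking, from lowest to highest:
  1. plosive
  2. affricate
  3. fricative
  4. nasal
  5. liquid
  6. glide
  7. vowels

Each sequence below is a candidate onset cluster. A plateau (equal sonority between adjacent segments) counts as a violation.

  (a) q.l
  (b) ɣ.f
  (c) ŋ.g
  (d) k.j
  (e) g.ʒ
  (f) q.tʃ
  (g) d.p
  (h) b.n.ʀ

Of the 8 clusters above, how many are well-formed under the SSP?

5

(a) 1-5 → obeys
(b) 3-3 → violates
(c) 4-1 → violates
(d) 1-6 → obeys
(e) 1-3 → obeys
(f) 1-2 → obeys
(g) 1-1 → violates
(h) 1-4-5 → obeys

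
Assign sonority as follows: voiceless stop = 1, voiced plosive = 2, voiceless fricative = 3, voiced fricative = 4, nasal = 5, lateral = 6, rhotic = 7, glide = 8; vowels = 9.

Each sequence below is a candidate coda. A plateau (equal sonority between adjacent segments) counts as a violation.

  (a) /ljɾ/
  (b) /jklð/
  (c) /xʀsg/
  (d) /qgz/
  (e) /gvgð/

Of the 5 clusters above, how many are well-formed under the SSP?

(a) sonority 6-8-7: ill-formed.
(b) sonority 8-1-6-4: ill-formed.
(c) sonority 3-7-3-2: ill-formed.
(d) sonority 1-2-4: ill-formed.
(e) sonority 2-4-2-4: ill-formed.

0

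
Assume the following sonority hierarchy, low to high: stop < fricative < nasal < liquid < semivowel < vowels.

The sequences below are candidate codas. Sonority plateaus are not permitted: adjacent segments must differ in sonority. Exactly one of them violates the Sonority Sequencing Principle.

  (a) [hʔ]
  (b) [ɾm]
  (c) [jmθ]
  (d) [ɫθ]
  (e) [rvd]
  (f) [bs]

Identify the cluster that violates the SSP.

(a) [hʔ]: profile 2-1 — obeys.
(b) [ɾm]: profile 4-3 — obeys.
(c) [jmθ]: profile 5-3-2 — obeys.
(d) [ɫθ]: profile 4-2 — obeys.
(e) [rvd]: profile 4-2-1 — obeys.
(f) [bs]: profile 1-2 — violates.

f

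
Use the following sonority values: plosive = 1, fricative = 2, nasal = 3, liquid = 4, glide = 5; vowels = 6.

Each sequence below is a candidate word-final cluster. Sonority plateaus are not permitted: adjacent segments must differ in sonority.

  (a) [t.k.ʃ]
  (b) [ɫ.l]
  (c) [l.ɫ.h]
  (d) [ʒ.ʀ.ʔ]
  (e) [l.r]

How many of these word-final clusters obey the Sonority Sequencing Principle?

0

(a) 1-1-2 → violates
(b) 4-4 → violates
(c) 4-4-2 → violates
(d) 2-4-1 → violates
(e) 4-4 → violates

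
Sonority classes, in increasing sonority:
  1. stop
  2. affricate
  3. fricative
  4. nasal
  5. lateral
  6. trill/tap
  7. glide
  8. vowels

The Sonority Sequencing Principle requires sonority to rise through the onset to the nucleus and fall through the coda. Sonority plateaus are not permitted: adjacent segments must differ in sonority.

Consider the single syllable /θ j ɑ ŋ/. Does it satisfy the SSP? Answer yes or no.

Onset: /θ/ is a fricative (sonority 3), /j/ is a glide (sonority 7); then the nucleus /ɑ/ (sonority 8).
Onset profile 3-7-8 — rises to the nucleus.
Coda: /ŋ/ is a nasal (sonority 4).
Coda profile 8-4 — falls from the nucleus.

yes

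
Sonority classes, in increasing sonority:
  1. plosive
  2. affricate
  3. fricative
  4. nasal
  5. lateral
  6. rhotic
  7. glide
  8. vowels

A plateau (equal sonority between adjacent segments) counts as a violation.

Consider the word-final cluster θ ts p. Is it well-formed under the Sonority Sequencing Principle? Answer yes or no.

/θ/: fricative = 3.
/ts/: affricate = 2.
/p/: plosive = 1.
The profile 3-2-1 strictly falls, so the word-final cluster satisfies the SSP.

yes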